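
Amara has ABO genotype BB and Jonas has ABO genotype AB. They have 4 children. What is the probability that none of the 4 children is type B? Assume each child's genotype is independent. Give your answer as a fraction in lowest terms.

1/16

ABO cross BB × AB → 1/2 B, 1/2 AB.
So P(type B) = 1/2 per child.
P(not type B) = 1/2 for one child; (1/2)^4 = 1/16.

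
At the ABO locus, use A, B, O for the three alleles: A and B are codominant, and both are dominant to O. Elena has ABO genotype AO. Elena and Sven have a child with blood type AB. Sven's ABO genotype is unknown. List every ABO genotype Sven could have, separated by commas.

AB, BB, BO

For each candidate genotype of Sven, check whether crossing it with AO can produce every observed child phenotype.
  AA → possible child types {A} ✗
  AB → possible child types {A, B, AB} ✓
  AO → possible child types {O, A} ✗
  BB → possible child types {B, AB} ✓
  BO → possible child types {O, A, B, AB} ✓
  OO → possible child types {O, A} ✗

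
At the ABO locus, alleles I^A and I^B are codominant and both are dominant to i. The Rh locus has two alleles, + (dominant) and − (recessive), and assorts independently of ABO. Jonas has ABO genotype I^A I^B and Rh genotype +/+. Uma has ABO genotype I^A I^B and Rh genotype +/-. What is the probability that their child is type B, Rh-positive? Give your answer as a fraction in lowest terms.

ABO cross I^A I^B × I^A I^B → offspring phenotypes: 1/4 A, 1/4 B, 1/2 AB.
Rh cross +/+ × +/- → 1 Rh+.
Independent loci: P(type B, Rh-positive) = 1/4 × 1 = 1/4.

1/4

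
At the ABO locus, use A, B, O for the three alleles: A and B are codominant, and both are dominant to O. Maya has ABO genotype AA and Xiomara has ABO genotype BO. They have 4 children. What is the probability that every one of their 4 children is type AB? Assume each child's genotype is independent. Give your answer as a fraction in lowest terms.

ABO cross AA × BO → 1/2 A, 1/2 AB.
So P(type AB) = 1/2 per child.
All 4 independent: (1/2)^4 = 1/16.

1/16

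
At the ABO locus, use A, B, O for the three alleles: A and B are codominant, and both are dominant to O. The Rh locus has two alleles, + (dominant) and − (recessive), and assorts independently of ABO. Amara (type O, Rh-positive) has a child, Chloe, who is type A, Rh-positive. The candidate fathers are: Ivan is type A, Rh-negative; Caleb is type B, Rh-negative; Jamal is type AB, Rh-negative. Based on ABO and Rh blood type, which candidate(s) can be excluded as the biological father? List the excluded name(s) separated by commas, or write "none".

Caleb

A candidate is excluded only if no genotype consistent with his phenotype could produce a type A, Rh-positive child with a type O, Rh-positive mother.
Caleb (type B, Rh-): no genotype consistent with that phenotype can produce a type-A Rh+ child with a type-O mother.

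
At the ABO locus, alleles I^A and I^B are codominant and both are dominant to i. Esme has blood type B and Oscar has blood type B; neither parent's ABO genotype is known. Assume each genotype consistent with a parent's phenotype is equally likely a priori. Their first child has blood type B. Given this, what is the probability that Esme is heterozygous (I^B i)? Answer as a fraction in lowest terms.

7/15

Possible genotypes: Esme ∈ {I^B I^B, I^B i}; Oscar ∈ {I^B I^B, I^B i}.
Weight each parental genotype pair by prior × P(type-B child):
  I^B I^B × I^B I^B: posterior weight 4/15.
  I^B I^B × I^B i: posterior weight 4/15.
  I^B i × I^B I^B: posterior weight 4/15.
  I^B i × I^B i: posterior weight 1/5.
Sum the posterior weight over pairs where Esme is I^B i: 7/15.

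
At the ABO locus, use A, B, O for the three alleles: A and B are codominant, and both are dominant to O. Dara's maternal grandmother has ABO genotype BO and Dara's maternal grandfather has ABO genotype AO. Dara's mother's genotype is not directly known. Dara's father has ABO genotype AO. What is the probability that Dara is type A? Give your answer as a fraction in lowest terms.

Dara's mother's ABO genotype from BO × AO: 1/4 AB, 1/4 AO, 1/4 BO, 1/4 OO.
Crossing each possibility with the father AO and summing P(type A): 1/4·1/2 + 1/4·3/4 + 1/4·1/4 + 1/4·1/2 = 1/2.

1/2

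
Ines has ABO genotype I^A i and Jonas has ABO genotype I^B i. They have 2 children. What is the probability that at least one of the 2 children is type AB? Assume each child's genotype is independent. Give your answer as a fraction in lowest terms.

7/16

ABO cross I^A i × I^B i → 1/4 O, 1/4 A, 1/4 B, 1/4 AB.
So P(type AB) = 1/4 per child.
P(none) = (3/4)^2 = 9/16; P(at least one) = 1 − 9/16 = 7/16.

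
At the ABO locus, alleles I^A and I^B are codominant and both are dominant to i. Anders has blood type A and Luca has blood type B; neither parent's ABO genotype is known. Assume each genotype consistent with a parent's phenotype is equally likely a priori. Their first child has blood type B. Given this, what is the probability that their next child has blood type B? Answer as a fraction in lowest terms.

Possible genotypes: Anders ∈ {I^A I^A, I^A i}; Luca ∈ {I^B I^B, I^B i}.
Weight each parental genotype pair by prior × P(type-B child):
  I^A i × I^B I^B: posterior weight 2/3; P(next child type B) = 1/2.
  I^A i × I^B i: posterior weight 1/3; P(next child type B) = 1/4.
Weighted sum = 5/12.

5/12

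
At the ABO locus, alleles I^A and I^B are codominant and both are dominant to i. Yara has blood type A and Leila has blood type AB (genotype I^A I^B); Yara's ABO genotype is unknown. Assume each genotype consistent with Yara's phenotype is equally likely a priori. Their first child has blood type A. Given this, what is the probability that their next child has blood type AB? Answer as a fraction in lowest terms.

Possible genotypes: Yara ∈ {I^A I^A, I^A i}; Leila ∈ {I^A I^B}.
Weight each parental genotype pair by prior × P(type-A child):
  I^A I^A × I^A I^B: posterior weight 1/2; P(next child type AB) = 1/2.
  I^A i × I^A I^B: posterior weight 1/2; P(next child type AB) = 1/4.
Weighted sum = 3/8.

3/8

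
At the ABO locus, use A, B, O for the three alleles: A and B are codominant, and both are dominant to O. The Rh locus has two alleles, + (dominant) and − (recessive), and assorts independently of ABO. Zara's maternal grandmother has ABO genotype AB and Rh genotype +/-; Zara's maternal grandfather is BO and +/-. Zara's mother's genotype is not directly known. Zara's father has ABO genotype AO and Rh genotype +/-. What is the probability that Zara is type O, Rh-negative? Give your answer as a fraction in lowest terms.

Zara's mother's ABO genotype from AB × BO: 1/4 AB, 1/4 AO, 1/4 BB, 1/4 BO.
Crossing each possibility with the father AO and summing P(type O): 1/4·0 + 1/4·1/4 + 1/4·0 + 1/4·1/4 = 1/8.
Similarly for Rh via the mother's Rh distribution: P(Rh-) = 1/4.
Independent loci: 1/8 × 1/4 = 1/32.

1/32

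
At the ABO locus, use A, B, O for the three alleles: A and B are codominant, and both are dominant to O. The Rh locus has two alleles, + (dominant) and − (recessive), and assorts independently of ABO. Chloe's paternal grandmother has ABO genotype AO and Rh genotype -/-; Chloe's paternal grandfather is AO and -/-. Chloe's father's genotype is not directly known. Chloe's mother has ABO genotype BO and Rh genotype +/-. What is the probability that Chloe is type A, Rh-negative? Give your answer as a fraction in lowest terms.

Chloe's father's ABO genotype from AO × AO: 1/4 AA, 1/2 AO, 1/4 OO.
Crossing each possibility with the mother BO and summing P(type A): 1/4·1/2 + 1/2·1/4 + 1/4·0 = 1/4.
Similarly for Rh via the father's Rh distribution: P(Rh-) = 1/2.
Independent loci: 1/4 × 1/2 = 1/8.

1/8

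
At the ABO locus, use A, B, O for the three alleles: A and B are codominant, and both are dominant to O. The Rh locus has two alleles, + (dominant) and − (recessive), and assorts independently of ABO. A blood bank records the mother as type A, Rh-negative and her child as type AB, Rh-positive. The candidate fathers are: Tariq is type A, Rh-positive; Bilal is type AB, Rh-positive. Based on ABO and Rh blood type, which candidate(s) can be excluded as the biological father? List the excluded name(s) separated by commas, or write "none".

A candidate is excluded only if no genotype consistent with his phenotype could produce a type AB, Rh-positive child with a type A, Rh-negative mother.
Tariq (type A, Rh+): no genotype consistent with that phenotype can produce a type-AB Rh+ child with a type-A mother.

Tariq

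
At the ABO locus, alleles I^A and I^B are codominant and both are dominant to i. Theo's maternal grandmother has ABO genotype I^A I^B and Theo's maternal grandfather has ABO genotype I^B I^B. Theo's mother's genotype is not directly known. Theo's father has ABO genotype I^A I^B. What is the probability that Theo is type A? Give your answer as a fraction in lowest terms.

1/8

Theo's mother's ABO genotype from I^A I^B × I^B I^B: 1/2 I^A I^B, 1/2 I^B I^B.
Crossing each possibility with the father I^A I^B and summing P(type A): 1/2·1/4 + 1/2·0 = 1/8.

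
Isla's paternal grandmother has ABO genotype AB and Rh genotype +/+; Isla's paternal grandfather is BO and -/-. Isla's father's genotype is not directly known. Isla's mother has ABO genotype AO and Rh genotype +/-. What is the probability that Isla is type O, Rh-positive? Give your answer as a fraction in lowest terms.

Isla's father's ABO genotype from AB × BO: 1/4 AB, 1/4 AO, 1/4 BB, 1/4 BO.
Crossing each possibility with the mother AO and summing P(type O): 1/4·0 + 1/4·1/4 + 1/4·0 + 1/4·1/4 = 1/8.
Similarly for Rh via the father's Rh distribution: P(Rh+) = 3/4.
Independent loci: 1/8 × 3/4 = 3/32.

3/32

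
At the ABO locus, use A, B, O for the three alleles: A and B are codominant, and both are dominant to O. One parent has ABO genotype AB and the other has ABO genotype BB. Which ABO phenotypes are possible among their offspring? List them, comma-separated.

Gametes from AB × BB give offspring ABO genotypes AB, BB, i.e. phenotypes B, AB.

B, AB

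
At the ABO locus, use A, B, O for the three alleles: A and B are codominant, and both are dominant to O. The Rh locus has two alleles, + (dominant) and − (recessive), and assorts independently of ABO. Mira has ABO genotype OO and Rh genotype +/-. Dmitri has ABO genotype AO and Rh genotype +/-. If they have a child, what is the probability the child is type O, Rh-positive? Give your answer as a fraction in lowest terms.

3/8

ABO cross OO × AO → offspring phenotypes: 1/2 O, 1/2 A.
Rh cross +/- × +/- → 3/4 Rh+, 1/4 Rh-.
Independent loci: P(type O, Rh-positive) = 1/2 × 3/4 = 3/8.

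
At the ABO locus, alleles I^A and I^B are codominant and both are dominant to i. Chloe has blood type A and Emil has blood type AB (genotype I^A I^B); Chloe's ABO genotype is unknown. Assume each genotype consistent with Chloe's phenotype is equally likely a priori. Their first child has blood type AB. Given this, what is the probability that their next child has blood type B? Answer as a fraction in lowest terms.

1/12

Possible genotypes: Chloe ∈ {I^A I^A, I^A i}; Emil ∈ {I^A I^B}.
Weight each parental genotype pair by prior × P(type-AB child):
  I^A I^A × I^A I^B: posterior weight 2/3; P(next child type B) = 0.
  I^A i × I^A I^B: posterior weight 1/3; P(next child type B) = 1/4.
Weighted sum = 1/12.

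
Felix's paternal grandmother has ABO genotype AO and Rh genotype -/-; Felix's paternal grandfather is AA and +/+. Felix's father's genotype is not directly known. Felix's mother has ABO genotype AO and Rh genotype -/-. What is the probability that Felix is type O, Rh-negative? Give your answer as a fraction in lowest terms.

Felix's father's ABO genotype from AO × AA: 1/2 AA, 1/2 AO.
Crossing each possibility with the mother AO and summing P(type O): 1/2·0 + 1/2·1/4 = 1/8.
Similarly for Rh via the father's Rh distribution: P(Rh-) = 1/2.
Independent loci: 1/8 × 1/2 = 1/16.

1/16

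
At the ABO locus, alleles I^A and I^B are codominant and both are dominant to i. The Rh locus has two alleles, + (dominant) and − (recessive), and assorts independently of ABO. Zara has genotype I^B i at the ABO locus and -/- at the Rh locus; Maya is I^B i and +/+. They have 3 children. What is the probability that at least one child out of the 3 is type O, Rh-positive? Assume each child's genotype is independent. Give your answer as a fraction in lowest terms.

ABO cross I^B i × I^B i → 1/4 O, 3/4 B.
Rh cross -/- × +/+ → 1 Rh+; so P(type O, Rh-positive) = 1/4 × 1 = 1/4 per child.
P(none) = (3/4)^3 = 27/64; P(at least one) = 1 − 27/64 = 37/64.

37/64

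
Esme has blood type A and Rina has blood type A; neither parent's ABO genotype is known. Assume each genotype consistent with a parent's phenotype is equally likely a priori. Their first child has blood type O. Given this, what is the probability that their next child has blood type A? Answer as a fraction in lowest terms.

Possible genotypes: Esme ∈ {I^A I^A, I^A i}; Rina ∈ {I^A I^A, I^A i}.
Weight each parental genotype pair by prior × P(type-O child):
  I^A i × I^A i: posterior weight 1; P(next child type A) = 3/4.
Weighted sum = 3/4.

3/4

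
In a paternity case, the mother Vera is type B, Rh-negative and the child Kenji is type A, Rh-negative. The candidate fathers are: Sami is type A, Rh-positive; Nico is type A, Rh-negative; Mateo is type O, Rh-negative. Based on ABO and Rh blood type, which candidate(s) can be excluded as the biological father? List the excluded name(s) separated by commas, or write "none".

A candidate is excluded only if no genotype consistent with his phenotype could produce a type A, Rh-negative child with a type B, Rh-negative mother.
Mateo (type O, Rh-): no genotype consistent with that phenotype can produce a type-A Rh- child with a type-B mother.

Mateo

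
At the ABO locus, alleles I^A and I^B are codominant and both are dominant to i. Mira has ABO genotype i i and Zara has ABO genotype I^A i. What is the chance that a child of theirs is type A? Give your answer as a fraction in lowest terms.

1/2

ABO cross i i × I^A i → offspring phenotypes: 1/2 O, 1/2 A.
So P(type A) = 1/2.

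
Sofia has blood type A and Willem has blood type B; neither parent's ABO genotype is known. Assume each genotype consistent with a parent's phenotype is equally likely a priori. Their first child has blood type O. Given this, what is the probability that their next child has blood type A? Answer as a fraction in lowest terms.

Possible genotypes: Sofia ∈ {I^A I^A, I^A i}; Willem ∈ {I^B I^B, I^B i}.
Weight each parental genotype pair by prior × P(type-O child):
  I^A i × I^B i: posterior weight 1; P(next child type A) = 1/4.
Weighted sum = 1/4.

1/4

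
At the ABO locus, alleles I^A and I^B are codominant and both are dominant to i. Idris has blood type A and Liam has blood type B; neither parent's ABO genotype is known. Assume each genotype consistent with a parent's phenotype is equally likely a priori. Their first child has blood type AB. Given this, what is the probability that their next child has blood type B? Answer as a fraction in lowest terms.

Possible genotypes: Idris ∈ {I^A I^A, I^A i}; Liam ∈ {I^B I^B, I^B i}.
Weight each parental genotype pair by prior × P(type-AB child):
  I^A I^A × I^B I^B: posterior weight 4/9; P(next child type B) = 0.
  I^A I^A × I^B i: posterior weight 2/9; P(next child type B) = 0.
  I^A i × I^B I^B: posterior weight 2/9; P(next child type B) = 1/2.
  I^A i × I^B i: posterior weight 1/9; P(next child type B) = 1/4.
Weighted sum = 5/36.

5/36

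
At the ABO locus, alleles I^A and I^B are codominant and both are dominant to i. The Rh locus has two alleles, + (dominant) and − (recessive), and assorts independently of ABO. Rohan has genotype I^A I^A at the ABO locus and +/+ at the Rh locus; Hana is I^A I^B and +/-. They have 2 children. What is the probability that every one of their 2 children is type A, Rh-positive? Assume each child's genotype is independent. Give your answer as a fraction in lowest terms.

1/4

ABO cross I^A I^A × I^A I^B → 1/2 A, 1/2 AB.
Rh cross +/+ × +/- → 1 Rh+; so P(type A, Rh-positive) = 1/2 × 1 = 1/2 per child.
All 2 independent: (1/2)^2 = 1/4.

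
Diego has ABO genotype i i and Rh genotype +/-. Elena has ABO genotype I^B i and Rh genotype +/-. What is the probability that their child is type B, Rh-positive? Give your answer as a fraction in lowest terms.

ABO cross i i × I^B i → offspring phenotypes: 1/2 O, 1/2 B.
Rh cross +/- × +/- → 3/4 Rh+, 1/4 Rh-.
Independent loci: P(type B, Rh-positive) = 1/2 × 3/4 = 3/8.

3/8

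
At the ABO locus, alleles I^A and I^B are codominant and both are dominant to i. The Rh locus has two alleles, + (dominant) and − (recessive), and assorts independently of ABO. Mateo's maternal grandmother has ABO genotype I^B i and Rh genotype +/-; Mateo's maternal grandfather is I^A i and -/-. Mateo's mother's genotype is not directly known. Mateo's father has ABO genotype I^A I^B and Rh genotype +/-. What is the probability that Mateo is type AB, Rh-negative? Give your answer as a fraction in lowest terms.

3/32

Mateo's mother's ABO genotype from I^B i × I^A i: 1/4 I^A I^B, 1/4 I^A i, 1/4 I^B i, 1/4 i i.
Crossing each possibility with the father I^A I^B and summing P(type AB): 1/4·1/2 + 1/4·1/4 + 1/4·1/4 + 1/4·0 = 1/4.
Similarly for Rh via the mother's Rh distribution: P(Rh-) = 3/8.
Independent loci: 1/4 × 3/8 = 3/32.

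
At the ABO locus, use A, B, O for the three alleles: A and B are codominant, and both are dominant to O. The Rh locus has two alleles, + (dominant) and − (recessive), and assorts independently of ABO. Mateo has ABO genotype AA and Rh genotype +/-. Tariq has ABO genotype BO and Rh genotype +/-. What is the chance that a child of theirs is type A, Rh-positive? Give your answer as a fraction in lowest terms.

3/8

ABO cross AA × BO → offspring phenotypes: 1/2 A, 1/2 AB.
Rh cross +/- × +/- → 3/4 Rh+, 1/4 Rh-.
Independent loci: P(type A, Rh-positive) = 1/2 × 3/4 = 3/8.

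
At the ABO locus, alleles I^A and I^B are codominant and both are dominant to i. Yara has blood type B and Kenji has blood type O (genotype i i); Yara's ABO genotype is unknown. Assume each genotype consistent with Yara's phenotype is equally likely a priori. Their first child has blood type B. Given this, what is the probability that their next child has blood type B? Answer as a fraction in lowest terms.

5/6

Possible genotypes: Yara ∈ {I^B I^B, I^B i}; Kenji ∈ {i i}.
Weight each parental genotype pair by prior × P(type-B child):
  I^B I^B × i i: posterior weight 2/3; P(next child type B) = 1.
  I^B i × i i: posterior weight 1/3; P(next child type B) = 1/2.
Weighted sum = 5/6.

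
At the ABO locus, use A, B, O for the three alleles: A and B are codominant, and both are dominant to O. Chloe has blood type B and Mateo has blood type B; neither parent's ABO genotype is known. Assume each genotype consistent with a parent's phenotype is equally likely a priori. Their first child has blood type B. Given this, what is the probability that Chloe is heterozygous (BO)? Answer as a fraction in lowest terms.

Possible genotypes: Chloe ∈ {BB, BO}; Mateo ∈ {BB, BO}.
Weight each parental genotype pair by prior × P(type-B child):
  BB × BB: posterior weight 4/15.
  BB × BO: posterior weight 4/15.
  BO × BB: posterior weight 4/15.
  BO × BO: posterior weight 1/5.
Sum the posterior weight over pairs where Chloe is BO: 7/15.

7/15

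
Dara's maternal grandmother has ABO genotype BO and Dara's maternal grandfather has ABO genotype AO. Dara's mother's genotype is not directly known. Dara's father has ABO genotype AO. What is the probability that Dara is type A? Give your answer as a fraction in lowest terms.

1/2

Dara's mother's ABO genotype from BO × AO: 1/4 AB, 1/4 AO, 1/4 BO, 1/4 OO.
Crossing each possibility with the father AO and summing P(type A): 1/4·1/2 + 1/4·3/4 + 1/4·1/4 + 1/4·1/2 = 1/2.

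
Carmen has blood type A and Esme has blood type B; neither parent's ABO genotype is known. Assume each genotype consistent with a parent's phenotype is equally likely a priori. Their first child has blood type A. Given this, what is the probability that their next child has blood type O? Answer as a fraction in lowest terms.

Possible genotypes: Carmen ∈ {AA, AO}; Esme ∈ {BB, BO}.
Weight each parental genotype pair by prior × P(type-A child):
  AA × BO: posterior weight 2/3; P(next child type O) = 0.
  AO × BO: posterior weight 1/3; P(next child type O) = 1/4.
Weighted sum = 1/12.

1/12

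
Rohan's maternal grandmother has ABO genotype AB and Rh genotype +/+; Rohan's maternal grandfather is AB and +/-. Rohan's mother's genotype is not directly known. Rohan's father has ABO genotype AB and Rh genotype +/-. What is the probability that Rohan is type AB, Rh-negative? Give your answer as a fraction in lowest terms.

1/16

Rohan's mother's ABO genotype from AB × AB: 1/4 AA, 1/2 AB, 1/4 BB.
Crossing each possibility with the father AB and summing P(type AB): 1/4·1/2 + 1/2·1/2 + 1/4·1/2 = 1/2.
Similarly for Rh via the mother's Rh distribution: P(Rh-) = 1/8.
Independent loci: 1/2 × 1/8 = 1/16.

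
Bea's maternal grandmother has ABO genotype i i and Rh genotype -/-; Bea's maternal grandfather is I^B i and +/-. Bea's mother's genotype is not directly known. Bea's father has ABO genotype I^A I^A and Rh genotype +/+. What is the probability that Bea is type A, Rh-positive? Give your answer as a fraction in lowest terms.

3/4

Bea's mother's ABO genotype from i i × I^B i: 1/2 I^B i, 1/2 i i.
Crossing each possibility with the father I^A I^A and summing P(type A): 1/2·1/2 + 1/2·1 = 3/4.
Similarly for Rh via the mother's Rh distribution: P(Rh+) = 1.
Independent loci: 3/4 × 1 = 3/4.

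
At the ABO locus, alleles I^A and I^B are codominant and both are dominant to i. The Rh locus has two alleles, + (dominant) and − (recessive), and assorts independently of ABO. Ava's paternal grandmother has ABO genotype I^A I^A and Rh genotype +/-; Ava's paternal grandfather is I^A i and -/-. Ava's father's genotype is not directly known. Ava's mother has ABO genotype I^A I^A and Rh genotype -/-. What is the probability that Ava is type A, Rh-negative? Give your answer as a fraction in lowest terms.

Ava's father's ABO genotype from I^A I^A × I^A i: 1/2 I^A I^A, 1/2 I^A i.
Crossing each possibility with the mother I^A I^A and summing P(type A): 1/2·1 + 1/2·1 = 1.
Similarly for Rh via the father's Rh distribution: P(Rh-) = 3/4.
Independent loci: 1 × 3/4 = 3/4.

3/4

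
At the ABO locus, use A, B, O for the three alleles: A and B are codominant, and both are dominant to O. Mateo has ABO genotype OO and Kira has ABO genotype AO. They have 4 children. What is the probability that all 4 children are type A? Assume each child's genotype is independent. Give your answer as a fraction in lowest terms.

1/16

ABO cross OO × AO → 1/2 O, 1/2 A.
So P(type A) = 1/2 per child.
All 4 independent: (1/2)^4 = 1/16.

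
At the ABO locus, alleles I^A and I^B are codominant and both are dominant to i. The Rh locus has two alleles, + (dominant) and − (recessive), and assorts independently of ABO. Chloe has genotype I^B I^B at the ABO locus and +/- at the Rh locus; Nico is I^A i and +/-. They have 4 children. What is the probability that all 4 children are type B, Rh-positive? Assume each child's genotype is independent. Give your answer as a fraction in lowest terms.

81/4096

ABO cross I^B I^B × I^A i → 1/2 B, 1/2 AB.
Rh cross +/- × +/- → 3/4 Rh+, 1/4 Rh-; so P(type B, Rh-positive) = 1/2 × 3/4 = 3/8 per child.
All 4 independent: (3/8)^4 = 81/4096.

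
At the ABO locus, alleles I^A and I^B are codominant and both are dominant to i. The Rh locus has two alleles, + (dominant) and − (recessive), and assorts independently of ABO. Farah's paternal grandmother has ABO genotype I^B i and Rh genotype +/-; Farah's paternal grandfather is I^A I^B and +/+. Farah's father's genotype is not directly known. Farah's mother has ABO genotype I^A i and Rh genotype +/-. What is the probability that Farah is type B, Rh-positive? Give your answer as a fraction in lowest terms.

Farah's father's ABO genotype from I^B i × I^A I^B: 1/4 I^A I^B, 1/4 I^A i, 1/4 I^B I^B, 1/4 I^B i.
Crossing each possibility with the mother I^A i and summing P(type B): 1/4·1/4 + 1/4·0 + 1/4·1/2 + 1/4·1/4 = 1/4.
Similarly for Rh via the father's Rh distribution: P(Rh+) = 7/8.
Independent loci: 1/4 × 7/8 = 7/32.

7/32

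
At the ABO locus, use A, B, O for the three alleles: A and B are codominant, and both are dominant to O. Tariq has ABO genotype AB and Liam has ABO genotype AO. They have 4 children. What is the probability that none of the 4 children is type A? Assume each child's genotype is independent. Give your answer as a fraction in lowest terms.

ABO cross AB × AO → 1/2 A, 1/4 B, 1/4 AB.
So P(type A) = 1/2 per child.
P(not type A) = 1/2 for one child; (1/2)^4 = 1/16.

1/16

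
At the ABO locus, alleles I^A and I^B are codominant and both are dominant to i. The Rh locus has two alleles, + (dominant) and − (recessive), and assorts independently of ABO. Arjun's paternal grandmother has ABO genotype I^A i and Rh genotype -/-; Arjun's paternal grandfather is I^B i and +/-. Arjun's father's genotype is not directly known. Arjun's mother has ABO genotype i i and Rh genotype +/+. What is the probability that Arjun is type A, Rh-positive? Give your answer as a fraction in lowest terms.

Arjun's father's ABO genotype from I^A i × I^B i: 1/4 I^A I^B, 1/4 I^A i, 1/4 I^B i, 1/4 i i.
Crossing each possibility with the mother i i and summing P(type A): 1/4·1/2 + 1/4·1/2 + 1/4·0 + 1/4·0 = 1/4.
Similarly for Rh via the father's Rh distribution: P(Rh+) = 1.
Independent loci: 1/4 × 1 = 1/4.

1/4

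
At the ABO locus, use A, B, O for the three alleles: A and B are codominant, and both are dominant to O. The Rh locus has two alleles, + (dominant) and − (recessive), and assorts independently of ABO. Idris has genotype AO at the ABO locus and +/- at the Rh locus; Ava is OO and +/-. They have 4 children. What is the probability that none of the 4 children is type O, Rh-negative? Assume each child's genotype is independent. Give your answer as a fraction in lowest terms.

ABO cross AO × OO → 1/2 O, 1/2 A.
Rh cross +/- × +/- → 3/4 Rh+, 1/4 Rh-; so P(type O, Rh-negative) = 1/2 × 1/4 = 1/8 per child.
P(not type O, Rh-negative) = 7/8 for one child; (7/8)^4 = 2401/4096.

2401/4096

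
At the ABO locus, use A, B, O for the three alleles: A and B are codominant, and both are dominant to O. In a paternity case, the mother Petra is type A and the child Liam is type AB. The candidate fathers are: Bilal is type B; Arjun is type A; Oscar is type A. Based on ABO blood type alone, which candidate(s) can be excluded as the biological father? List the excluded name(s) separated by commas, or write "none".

Arjun, Oscar

A candidate is excluded only if no genotype consistent with his phenotype could produce a type AB child with a type A mother.
Arjun (type A): no genotype consistent with that phenotype can produce a type-AB child with a type-A mother.
Oscar (type A): no genotype consistent with that phenotype can produce a type-AB child with a type-A mother.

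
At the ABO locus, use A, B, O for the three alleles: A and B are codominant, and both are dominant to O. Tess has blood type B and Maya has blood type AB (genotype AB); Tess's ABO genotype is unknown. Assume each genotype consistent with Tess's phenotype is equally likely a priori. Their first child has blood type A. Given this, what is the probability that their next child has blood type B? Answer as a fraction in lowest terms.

Possible genotypes: Tess ∈ {BB, BO}; Maya ∈ {AB}.
Weight each parental genotype pair by prior × P(type-A child):
  BO × AB: posterior weight 1; P(next child type B) = 1/2.
Weighted sum = 1/2.

1/2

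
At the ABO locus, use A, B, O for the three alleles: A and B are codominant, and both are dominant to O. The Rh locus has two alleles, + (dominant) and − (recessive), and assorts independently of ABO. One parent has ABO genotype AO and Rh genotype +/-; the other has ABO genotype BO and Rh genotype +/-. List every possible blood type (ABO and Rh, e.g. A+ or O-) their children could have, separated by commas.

Gametes from AO × BO give offspring ABO genotypes AB, AO, BO, OO, i.e. phenotypes O, A, B, AB.
Rh cross +/- × +/- → phenotypes Rh+, Rh-.
Combining independently: O+, O-, A+, A-, B+, B-, AB+, AB-.

O+, O-, A+, A-, B+, B-, AB+, AB-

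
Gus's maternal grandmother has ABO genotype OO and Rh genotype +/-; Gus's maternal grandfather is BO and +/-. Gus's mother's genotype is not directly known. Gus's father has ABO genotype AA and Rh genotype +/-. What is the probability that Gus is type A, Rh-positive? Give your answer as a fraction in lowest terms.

9/16

Gus's mother's ABO genotype from OO × BO: 1/2 BO, 1/2 OO.
Crossing each possibility with the father AA and summing P(type A): 1/2·1/2 + 1/2·1 = 3/4.
Similarly for Rh via the mother's Rh distribution: P(Rh+) = 3/4.
Independent loci: 3/4 × 3/4 = 9/16.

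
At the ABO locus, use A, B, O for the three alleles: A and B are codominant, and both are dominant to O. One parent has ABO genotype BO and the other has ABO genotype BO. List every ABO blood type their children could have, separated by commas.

Gametes from BO × BO give offspring ABO genotypes BB, BO, OO, i.e. phenotypes O, B.

O, B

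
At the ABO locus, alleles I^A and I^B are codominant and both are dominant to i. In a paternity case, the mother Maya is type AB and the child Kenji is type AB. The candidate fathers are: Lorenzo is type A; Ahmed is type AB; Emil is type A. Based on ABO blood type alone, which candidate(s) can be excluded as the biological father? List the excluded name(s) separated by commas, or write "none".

A candidate is excluded only if no genotype consistent with his phenotype could produce a type AB child with a type AB mother.
Every candidate has at least one consistent genotype combination, so none can be excluded.

none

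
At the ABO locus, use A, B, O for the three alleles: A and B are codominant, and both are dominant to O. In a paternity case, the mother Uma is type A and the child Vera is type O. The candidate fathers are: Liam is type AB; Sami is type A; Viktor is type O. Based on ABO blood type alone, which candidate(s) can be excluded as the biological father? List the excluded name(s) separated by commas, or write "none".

A candidate is excluded only if no genotype consistent with his phenotype could produce a type O child with a type A mother.
Liam (type AB): no genotype consistent with that phenotype can produce a type-O child with a type-A mother.

Liam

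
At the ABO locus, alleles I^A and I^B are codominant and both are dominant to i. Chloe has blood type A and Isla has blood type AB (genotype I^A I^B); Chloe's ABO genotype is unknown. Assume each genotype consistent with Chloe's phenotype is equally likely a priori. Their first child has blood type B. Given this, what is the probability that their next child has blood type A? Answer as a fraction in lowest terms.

1/2

Possible genotypes: Chloe ∈ {I^A I^A, I^A i}; Isla ∈ {I^A I^B}.
Weight each parental genotype pair by prior × P(type-B child):
  I^A i × I^A I^B: posterior weight 1; P(next child type A) = 1/2.
Weighted sum = 1/2.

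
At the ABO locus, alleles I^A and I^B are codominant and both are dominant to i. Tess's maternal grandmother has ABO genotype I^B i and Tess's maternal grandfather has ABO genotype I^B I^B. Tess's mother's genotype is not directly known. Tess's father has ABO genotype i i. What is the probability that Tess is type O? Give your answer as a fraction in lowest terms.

1/4

Tess's mother's ABO genotype from I^B i × I^B I^B: 1/2 I^B I^B, 1/2 I^B i.
Crossing each possibility with the father i i and summing P(type O): 1/2·0 + 1/2·1/2 = 1/4.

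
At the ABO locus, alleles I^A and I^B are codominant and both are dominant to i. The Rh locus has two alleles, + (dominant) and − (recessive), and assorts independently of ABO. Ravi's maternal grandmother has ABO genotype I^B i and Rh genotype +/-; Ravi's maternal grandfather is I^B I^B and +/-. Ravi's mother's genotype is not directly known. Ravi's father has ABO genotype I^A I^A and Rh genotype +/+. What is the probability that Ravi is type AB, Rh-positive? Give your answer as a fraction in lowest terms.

Ravi's mother's ABO genotype from I^B i × I^B I^B: 1/2 I^B I^B, 1/2 I^B i.
Crossing each possibility with the father I^A I^A and summing P(type AB): 1/2·1 + 1/2·1/2 = 3/4.
Similarly for Rh via the mother's Rh distribution: P(Rh+) = 1.
Independent loci: 3/4 × 1 = 3/4.

3/4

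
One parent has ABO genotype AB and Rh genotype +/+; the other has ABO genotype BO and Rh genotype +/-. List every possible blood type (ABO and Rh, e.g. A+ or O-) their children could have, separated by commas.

Gametes from AB × BO give offspring ABO genotypes AB, AO, BB, BO, i.e. phenotypes A, B, AB.
Rh cross +/+ × +/- → phenotypes Rh+.
Combining independently: A+, B+, AB+.

A+, B+, AB+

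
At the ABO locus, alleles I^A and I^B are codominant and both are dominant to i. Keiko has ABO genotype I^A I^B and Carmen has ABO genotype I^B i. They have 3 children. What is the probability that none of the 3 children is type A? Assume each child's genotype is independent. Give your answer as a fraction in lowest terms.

ABO cross I^A I^B × I^B i → 1/4 A, 1/2 B, 1/4 AB.
So P(type A) = 1/4 per child.
P(not type A) = 3/4 for one child; (3/4)^3 = 27/64.

27/64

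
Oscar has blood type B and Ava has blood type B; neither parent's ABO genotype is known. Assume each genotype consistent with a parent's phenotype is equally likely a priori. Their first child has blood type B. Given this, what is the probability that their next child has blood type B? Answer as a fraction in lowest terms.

19/20

Possible genotypes: Oscar ∈ {I^B I^B, I^B i}; Ava ∈ {I^B I^B, I^B i}.
Weight each parental genotype pair by prior × P(type-B child):
  I^B I^B × I^B I^B: posterior weight 4/15; P(next child type B) = 1.
  I^B I^B × I^B i: posterior weight 4/15; P(next child type B) = 1.
  I^B i × I^B I^B: posterior weight 4/15; P(next child type B) = 1.
  I^B i × I^B i: posterior weight 1/5; P(next child type B) = 3/4.
Weighted sum = 19/20.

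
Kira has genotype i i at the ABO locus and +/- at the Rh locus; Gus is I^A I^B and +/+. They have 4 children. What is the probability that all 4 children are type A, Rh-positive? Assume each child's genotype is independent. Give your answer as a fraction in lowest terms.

1/16

ABO cross i i × I^A I^B → 1/2 A, 1/2 B.
Rh cross +/- × +/+ → 1 Rh+; so P(type A, Rh-positive) = 1/2 × 1 = 1/2 per child.
All 4 independent: (1/2)^4 = 1/16.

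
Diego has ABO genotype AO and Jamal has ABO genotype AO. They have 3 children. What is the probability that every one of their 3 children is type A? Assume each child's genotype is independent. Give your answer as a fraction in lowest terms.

27/64

ABO cross AO × AO → 1/4 O, 3/4 A.
So P(type A) = 3/4 per child.
All 3 independent: (3/4)^3 = 27/64.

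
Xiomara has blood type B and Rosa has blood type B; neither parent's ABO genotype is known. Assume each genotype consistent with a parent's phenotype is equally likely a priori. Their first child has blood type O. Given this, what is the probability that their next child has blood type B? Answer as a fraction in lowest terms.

3/4

Possible genotypes: Xiomara ∈ {BB, BO}; Rosa ∈ {BB, BO}.
Weight each parental genotype pair by prior × P(type-O child):
  BO × BO: posterior weight 1; P(next child type B) = 3/4.
Weighted sum = 3/4.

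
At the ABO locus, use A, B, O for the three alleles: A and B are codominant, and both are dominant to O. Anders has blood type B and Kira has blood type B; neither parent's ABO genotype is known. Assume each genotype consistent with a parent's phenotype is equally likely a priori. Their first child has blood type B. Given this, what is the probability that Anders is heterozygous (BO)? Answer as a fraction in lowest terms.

7/15

Possible genotypes: Anders ∈ {BB, BO}; Kira ∈ {BB, BO}.
Weight each parental genotype pair by prior × P(type-B child):
  BB × BB: posterior weight 4/15.
  BB × BO: posterior weight 4/15.
  BO × BB: posterior weight 4/15.
  BO × BO: posterior weight 1/5.
Sum the posterior weight over pairs where Anders is BO: 7/15.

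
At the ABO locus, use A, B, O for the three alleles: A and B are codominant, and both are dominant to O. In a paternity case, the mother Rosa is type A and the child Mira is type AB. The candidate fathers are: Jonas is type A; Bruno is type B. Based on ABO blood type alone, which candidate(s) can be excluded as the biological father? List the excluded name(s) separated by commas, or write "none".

Jonas

A candidate is excluded only if no genotype consistent with his phenotype could produce a type AB child with a type A mother.
Jonas (type A): no genotype consistent with that phenotype can produce a type-AB child with a type-A mother.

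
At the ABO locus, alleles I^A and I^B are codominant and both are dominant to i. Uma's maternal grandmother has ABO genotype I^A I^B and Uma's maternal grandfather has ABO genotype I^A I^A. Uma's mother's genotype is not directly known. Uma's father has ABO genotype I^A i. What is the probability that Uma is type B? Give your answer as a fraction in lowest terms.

1/8

Uma's mother's ABO genotype from I^A I^B × I^A I^A: 1/2 I^A I^A, 1/2 I^A I^B.
Crossing each possibility with the father I^A i and summing P(type B): 1/2·0 + 1/2·1/4 = 1/8.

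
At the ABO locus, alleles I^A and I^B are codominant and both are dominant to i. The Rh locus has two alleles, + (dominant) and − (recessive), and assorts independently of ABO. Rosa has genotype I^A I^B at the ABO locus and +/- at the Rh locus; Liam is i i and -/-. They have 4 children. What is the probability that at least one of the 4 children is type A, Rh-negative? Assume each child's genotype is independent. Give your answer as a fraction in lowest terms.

175/256

ABO cross I^A I^B × i i → 1/2 A, 1/2 B.
Rh cross +/- × -/- → 1/2 Rh+, 1/2 Rh-; so P(type A, Rh-negative) = 1/2 × 1/2 = 1/4 per child.
P(none) = (3/4)^4 = 81/256; P(at least one) = 1 − 81/256 = 175/256.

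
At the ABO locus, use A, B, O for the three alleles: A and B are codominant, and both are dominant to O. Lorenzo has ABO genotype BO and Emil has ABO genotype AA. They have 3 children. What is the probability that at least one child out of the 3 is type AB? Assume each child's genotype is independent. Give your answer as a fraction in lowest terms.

ABO cross BO × AA → 1/2 A, 1/2 AB.
So P(type AB) = 1/2 per child.
P(none) = (1/2)^3 = 1/8; P(at least one) = 1 − 1/8 = 7/8.

7/8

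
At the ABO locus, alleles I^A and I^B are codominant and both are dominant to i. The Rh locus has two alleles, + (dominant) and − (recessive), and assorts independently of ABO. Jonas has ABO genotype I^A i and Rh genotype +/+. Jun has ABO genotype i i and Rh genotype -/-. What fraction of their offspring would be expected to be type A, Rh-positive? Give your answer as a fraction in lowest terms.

ABO cross I^A i × i i → offspring phenotypes: 1/2 O, 1/2 A.
Rh cross +/+ × -/- → 1 Rh+.
Independent loci: P(type A, Rh-positive) = 1/2 × 1 = 1/2.

1/2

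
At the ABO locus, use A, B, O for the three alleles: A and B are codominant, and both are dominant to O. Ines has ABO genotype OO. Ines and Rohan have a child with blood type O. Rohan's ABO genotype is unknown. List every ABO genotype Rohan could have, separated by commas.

AO, BO, OO

For each candidate genotype of Rohan, check whether crossing it with OO can produce every observed child phenotype.
  AA → possible child types {A} ✗
  AB → possible child types {A, B} ✗
  AO → possible child types {O, A} ✓
  BB → possible child types {B} ✗
  BO → possible child types {O, B} ✓
  OO → possible child types {O} ✓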